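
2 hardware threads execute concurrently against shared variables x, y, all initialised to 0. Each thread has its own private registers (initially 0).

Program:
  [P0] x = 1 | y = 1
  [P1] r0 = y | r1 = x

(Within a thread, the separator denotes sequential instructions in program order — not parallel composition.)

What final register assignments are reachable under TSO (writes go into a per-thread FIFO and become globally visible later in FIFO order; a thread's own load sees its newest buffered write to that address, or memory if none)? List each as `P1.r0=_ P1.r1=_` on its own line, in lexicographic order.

outcome vector order: (P1.r0,P1.r1)
|TSO outcomes| = 3

P1.r0=0 P1.r1=0
P1.r0=0 P1.r1=1
P1.r0=1 P1.r1=1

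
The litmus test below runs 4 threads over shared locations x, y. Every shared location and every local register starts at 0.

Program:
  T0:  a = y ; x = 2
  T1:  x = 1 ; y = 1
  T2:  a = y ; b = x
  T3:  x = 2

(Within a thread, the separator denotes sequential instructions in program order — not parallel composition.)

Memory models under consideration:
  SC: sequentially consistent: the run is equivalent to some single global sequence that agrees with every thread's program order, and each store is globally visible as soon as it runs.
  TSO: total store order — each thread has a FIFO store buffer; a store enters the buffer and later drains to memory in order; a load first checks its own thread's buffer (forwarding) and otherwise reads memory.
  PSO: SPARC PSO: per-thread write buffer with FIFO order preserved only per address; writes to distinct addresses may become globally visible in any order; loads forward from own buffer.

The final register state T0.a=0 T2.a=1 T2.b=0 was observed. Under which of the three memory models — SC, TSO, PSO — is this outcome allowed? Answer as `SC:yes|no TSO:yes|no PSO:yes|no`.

outcome vector order: (T0.a,T2.a,T2.b)
under SC → (0,0,0); (0,0,1); (0,0,2); (0,1,1); (0,1,2); (1,0,0); (1,0,1); (1,0,2); (1,1,1); (1,1,2)
under TSO → (0,0,0); (0,0,1); (0,0,2); (0,1,1); (0,1,2); (1,0,0); (1,0,1); (1,0,2); (1,1,1); (1,1,2)
under PSO → (0,0,0); (0,0,1); (0,0,2); (0,1,0); (0,1,1); (0,1,2); (1,0,0); (1,0,1); (1,0,2); (1,1,0); (1,1,1); (1,1,2)
target (0,1,0) ∈ {PSO}

SC:no TSO:no PSO:yes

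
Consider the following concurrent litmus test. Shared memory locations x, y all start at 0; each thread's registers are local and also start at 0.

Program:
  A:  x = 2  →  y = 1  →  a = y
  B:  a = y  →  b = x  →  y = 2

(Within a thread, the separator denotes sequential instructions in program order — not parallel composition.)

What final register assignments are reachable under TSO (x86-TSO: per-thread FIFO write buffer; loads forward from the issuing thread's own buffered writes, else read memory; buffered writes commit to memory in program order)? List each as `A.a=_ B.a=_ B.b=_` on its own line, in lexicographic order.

A.a=1 B.a=0 B.b=0
A.a=1 B.a=0 B.b=2
A.a=1 B.a=1 B.b=2
A.a=2 B.a=0 B.b=0
A.a=2 B.a=0 B.b=2
A.a=2 B.a=1 B.b=2

outcome vector order: (A.a,B.a,B.b)
|TSO outcomes| = 6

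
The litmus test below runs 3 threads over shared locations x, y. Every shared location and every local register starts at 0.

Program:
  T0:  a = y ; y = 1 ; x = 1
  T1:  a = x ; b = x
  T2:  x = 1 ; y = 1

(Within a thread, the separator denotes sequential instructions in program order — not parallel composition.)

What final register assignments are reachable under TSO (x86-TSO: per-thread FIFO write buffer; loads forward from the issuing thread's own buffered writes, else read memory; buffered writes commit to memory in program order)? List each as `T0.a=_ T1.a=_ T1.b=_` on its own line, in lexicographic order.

outcome vector order: (T0.a,T1.a,T1.b)
|TSO outcomes| = 6

T0.a=0 T1.a=0 T1.b=0
T0.a=0 T1.a=0 T1.b=1
T0.a=0 T1.a=1 T1.b=1
T0.a=1 T1.a=0 T1.b=0
T0.a=1 T1.a=0 T1.b=1
T0.a=1 T1.a=1 T1.b=1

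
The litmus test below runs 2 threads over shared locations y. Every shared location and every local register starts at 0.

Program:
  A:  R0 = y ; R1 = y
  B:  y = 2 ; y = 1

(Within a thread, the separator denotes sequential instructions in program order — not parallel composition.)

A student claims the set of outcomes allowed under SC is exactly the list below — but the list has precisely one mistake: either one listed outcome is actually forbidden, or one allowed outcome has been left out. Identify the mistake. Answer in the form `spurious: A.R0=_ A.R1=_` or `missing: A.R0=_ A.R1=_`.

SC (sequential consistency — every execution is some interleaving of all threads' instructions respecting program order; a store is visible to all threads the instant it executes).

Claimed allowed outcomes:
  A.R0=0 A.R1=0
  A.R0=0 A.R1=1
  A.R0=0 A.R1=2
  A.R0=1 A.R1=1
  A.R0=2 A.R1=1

missing: A.R0=2 A.R1=2

outcome vector order: (A.R0,A.R1)
under SC → (0,0), (0,1), (0,2), (1,1), (2,1), (2,2)
SC∖claimed = {(2,2)}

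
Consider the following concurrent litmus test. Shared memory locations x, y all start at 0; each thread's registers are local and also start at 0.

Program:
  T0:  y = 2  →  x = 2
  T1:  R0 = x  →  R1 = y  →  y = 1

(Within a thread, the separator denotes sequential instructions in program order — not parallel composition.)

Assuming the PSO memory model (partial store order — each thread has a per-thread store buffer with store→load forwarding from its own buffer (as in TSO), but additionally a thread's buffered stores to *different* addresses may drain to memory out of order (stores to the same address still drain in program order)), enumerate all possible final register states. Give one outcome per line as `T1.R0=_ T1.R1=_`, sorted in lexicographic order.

outcome vector order: (T1.R0,T1.R1)
|PSO outcomes| = 4

T1.R0=0 T1.R1=0
T1.R0=0 T1.R1=2
T1.R0=2 T1.R1=0
T1.R0=2 T1.R1=2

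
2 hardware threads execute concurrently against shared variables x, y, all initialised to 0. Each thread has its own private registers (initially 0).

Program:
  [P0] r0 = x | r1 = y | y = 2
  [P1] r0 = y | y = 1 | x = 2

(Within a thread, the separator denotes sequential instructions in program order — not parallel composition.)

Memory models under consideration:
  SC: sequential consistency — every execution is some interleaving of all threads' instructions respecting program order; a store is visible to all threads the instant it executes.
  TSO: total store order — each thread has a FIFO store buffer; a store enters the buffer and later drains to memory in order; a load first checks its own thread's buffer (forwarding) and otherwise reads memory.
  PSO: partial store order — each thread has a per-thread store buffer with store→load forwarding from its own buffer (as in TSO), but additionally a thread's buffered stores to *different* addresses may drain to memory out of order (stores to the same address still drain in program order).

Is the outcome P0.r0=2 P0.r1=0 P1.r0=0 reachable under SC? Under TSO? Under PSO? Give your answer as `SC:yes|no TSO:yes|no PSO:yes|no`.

SC:no TSO:no PSO:yes

outcome vector order: (P0.r0,P0.r1,P1.r0)
SC (4): 0/0/0, 0/0/2, 0/1/0, 2/1/0
TSO (4): 0/0/0, 0/0/2, 0/1/0, 2/1/0
PSO (5): 0/0/0, 0/0/2, 0/1/0, 2/0/0, 2/1/0
target 2/0/0 ∈ {PSO}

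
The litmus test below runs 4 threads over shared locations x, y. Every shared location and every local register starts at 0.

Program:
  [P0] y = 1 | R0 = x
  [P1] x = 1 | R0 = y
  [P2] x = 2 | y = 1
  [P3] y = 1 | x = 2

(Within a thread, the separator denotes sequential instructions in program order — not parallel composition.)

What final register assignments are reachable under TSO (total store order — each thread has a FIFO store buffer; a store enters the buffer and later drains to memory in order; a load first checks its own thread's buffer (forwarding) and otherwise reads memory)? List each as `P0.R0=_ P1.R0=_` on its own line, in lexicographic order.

P0.R0=0 P1.R0=0
P0.R0=0 P1.R0=1
P0.R0=1 P1.R0=0
P0.R0=1 P1.R0=1
P0.R0=2 P1.R0=0
P0.R0=2 P1.R0=1

outcome vector order: (P0.R0,P1.R0)
|TSO outcomes| = 6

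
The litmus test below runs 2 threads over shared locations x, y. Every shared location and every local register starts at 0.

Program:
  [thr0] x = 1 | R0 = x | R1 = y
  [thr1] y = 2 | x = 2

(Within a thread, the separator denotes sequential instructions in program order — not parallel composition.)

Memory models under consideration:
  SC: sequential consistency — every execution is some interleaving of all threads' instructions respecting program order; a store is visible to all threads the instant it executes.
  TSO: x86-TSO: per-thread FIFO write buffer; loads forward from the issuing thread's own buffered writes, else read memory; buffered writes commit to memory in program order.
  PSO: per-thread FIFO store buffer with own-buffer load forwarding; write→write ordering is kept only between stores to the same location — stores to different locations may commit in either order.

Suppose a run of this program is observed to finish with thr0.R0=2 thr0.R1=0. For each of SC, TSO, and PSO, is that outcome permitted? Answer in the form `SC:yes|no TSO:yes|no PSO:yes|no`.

SC:no TSO:no PSO:yes

outcome vector order: (thr0.R0,thr0.R1)
SC (3): 1/0 1/2 2/2
TSO (3): 1/0 1/2 2/2
PSO (4): 1/0 1/2 2/0 2/2
target 2/0 ∈ {PSO}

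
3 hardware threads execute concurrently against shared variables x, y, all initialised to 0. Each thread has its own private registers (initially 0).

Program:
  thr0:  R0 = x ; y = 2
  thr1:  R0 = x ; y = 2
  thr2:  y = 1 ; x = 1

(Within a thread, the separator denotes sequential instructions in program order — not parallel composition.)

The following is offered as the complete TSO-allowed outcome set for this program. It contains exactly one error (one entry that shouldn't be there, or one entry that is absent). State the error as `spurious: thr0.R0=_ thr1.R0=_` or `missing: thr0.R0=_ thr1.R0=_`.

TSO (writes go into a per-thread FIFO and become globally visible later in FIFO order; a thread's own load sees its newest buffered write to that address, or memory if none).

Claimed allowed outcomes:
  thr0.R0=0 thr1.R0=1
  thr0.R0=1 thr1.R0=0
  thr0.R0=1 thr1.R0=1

missing: thr0.R0=0 thr1.R0=0

outcome vector order: (thr0.R0,thr1.R0)
TSO: 4 outcomes — {00 01 10 11}
TSO∖claimed = {00}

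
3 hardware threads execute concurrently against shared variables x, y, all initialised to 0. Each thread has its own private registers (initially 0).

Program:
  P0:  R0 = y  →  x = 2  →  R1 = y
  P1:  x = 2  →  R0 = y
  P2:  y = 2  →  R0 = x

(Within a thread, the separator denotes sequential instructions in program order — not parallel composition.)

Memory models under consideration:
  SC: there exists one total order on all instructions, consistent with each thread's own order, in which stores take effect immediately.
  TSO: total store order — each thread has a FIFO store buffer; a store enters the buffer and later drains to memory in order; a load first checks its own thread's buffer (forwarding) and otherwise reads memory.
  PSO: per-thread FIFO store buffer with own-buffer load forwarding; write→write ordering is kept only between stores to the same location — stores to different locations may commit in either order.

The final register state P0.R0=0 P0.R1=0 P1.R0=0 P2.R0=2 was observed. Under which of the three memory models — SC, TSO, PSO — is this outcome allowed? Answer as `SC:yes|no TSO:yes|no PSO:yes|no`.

outcome vector order: (P0.R0,P0.R1,P1.R0,P2.R0)
SC (8): <0 0 0 2>; <0 0 2 2>; <0 2 0 2>; <0 2 2 0>; <0 2 2 2>; <2 2 0 2>; <2 2 2 0>; <2 2 2 2>
TSO (12): <0 0 0 0>; <0 0 0 2>; <0 0 2 0>; <0 0 2 2>; <0 2 0 0>; <0 2 0 2>; <0 2 2 0>; <0 2 2 2>; <2 2 0 0>; <2 2 0 2>; <2 2 2 0>; <2 2 2 2>
PSO (12): <0 0 0 0>; <0 0 0 2>; <0 0 2 0>; <0 0 2 2>; <0 2 0 0>; <0 2 0 2>; <0 2 2 0>; <0 2 2 2>; <2 2 0 0>; <2 2 0 2>; <2 2 2 0>; <2 2 2 2>
target <0 0 0 2> ∈ {SC,TSO,PSO}

SC:yes TSO:yes PSO:yes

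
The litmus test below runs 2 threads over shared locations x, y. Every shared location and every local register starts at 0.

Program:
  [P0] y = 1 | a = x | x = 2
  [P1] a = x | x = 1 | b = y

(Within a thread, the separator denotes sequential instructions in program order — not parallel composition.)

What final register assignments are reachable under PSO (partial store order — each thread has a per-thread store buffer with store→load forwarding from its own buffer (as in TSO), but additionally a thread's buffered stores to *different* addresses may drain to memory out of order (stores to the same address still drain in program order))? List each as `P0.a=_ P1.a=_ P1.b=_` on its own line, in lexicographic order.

outcome vector order: (P0.a,P1.a,P1.b)
|PSO outcomes| = 6

P0.a=0 P1.a=0 P1.b=0
P0.a=0 P1.a=0 P1.b=1
P0.a=0 P1.a=2 P1.b=0
P0.a=0 P1.a=2 P1.b=1
P0.a=1 P1.a=0 P1.b=0
P0.a=1 P1.a=0 P1.b=1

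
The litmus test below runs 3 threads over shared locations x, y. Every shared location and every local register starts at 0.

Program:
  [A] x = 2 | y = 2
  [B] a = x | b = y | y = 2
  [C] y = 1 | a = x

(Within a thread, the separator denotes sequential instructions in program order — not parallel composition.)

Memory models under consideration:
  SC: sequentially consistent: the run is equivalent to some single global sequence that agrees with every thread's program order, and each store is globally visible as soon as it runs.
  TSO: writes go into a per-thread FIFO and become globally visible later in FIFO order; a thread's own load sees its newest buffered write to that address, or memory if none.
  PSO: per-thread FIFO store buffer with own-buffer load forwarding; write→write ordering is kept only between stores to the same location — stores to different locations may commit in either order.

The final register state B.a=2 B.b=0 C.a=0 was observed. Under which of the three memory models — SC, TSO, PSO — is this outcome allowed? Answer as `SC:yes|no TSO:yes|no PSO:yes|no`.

outcome vector order: (B.a,B.b,C.a)
[SC] allowed = {000; 002; 010; 012; 020; 022; 202; 210; 212; 220; 222}
[TSO] allowed = {000; 002; 010; 012; 020; 022; 200; 202; 210; 212; 220; 222}
[PSO] allowed = {000; 002; 010; 012; 020; 022; 200; 202; 210; 212; 220; 222}
target 200 ∈ {TSO,PSO}

SC:no TSO:yes PSO:yes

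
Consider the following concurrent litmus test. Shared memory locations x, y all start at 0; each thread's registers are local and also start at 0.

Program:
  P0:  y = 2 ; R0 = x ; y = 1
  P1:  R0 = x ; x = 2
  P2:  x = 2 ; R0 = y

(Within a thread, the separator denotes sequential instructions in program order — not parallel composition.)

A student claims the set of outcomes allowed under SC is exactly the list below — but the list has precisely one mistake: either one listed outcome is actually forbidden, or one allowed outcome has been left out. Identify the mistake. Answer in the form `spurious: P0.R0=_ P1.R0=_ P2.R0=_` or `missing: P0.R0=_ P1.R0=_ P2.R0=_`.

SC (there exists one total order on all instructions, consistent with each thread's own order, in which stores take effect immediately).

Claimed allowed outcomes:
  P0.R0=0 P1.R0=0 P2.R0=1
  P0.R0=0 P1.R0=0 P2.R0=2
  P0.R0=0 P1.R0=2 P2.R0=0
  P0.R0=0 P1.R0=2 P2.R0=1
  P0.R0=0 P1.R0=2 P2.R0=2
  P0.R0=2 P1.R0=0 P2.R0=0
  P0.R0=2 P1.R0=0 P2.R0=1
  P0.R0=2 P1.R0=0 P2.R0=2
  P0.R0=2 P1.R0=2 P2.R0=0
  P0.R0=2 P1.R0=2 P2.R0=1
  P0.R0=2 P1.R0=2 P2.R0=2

outcome vector order: (P0.R0,P1.R0,P2.R0)
under SC → (0,0,1), (0,0,2), (0,2,1), (0,2,2), (2,0,0), (2,0,1), (2,0,2), (2,2,0), (2,2,1), (2,2,2)
claimed∖SC = {(0,2,0)}

spurious: P0.R0=0 P1.R0=2 P2.R0=0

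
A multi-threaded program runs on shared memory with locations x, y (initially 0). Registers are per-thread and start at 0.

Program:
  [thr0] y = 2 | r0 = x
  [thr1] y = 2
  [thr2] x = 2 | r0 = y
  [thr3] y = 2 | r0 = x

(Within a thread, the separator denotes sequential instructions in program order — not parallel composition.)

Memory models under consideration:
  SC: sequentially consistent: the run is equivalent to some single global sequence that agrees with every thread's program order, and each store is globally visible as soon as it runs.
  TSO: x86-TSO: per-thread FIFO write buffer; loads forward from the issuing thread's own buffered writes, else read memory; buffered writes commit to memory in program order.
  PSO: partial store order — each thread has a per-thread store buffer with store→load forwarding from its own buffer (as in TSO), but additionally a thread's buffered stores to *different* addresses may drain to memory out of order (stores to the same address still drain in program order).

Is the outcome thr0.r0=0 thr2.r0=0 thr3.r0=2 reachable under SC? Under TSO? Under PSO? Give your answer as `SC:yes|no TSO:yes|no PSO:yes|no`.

SC:no TSO:yes PSO:yes

outcome vector order: (thr0.r0,thr2.r0,thr3.r0)
SC (5): 020, 022, 202, 220, 222
TSO (8): 000, 002, 020, 022, 200, 202, 220, 222
PSO (8): 000, 002, 020, 022, 200, 202, 220, 222
target 002 ∈ {TSO,PSO}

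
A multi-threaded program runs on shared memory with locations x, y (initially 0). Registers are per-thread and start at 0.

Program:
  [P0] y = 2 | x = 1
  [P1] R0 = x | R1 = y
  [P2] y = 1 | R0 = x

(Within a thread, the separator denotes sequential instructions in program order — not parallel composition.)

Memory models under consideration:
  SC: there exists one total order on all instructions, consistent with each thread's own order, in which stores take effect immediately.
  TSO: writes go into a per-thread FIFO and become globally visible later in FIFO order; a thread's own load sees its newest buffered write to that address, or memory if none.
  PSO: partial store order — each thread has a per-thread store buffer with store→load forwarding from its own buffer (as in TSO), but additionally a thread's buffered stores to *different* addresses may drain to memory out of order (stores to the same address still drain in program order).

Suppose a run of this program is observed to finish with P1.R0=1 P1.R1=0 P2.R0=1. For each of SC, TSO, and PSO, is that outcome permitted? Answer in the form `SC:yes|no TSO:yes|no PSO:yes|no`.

outcome vector order: (P1.R0,P1.R1,P2.R0)
under SC → 000; 001; 010; 011; 020; 021; 110; 111; 120; 121
under TSO → 000; 001; 010; 011; 020; 021; 110; 111; 120; 121
under PSO → 000; 001; 010; 011; 020; 021; 100; 101; 110; 111; 120; 121
target 101 ∈ {PSO}

SC:no TSO:no PSO:yes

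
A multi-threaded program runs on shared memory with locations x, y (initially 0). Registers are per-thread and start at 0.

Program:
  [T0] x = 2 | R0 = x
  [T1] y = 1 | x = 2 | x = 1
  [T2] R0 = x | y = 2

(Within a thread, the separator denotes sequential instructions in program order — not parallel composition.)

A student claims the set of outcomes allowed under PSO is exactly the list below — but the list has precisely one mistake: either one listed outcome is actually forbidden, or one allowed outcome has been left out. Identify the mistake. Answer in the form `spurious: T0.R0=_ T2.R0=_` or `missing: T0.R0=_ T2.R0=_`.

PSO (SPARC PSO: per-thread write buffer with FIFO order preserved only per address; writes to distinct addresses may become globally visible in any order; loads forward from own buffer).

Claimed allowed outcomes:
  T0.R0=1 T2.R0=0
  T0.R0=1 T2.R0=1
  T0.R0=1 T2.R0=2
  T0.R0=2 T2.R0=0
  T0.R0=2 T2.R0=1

outcome vector order: (T0.R0,T2.R0)
under PSO → 10 11 12 20 21 22
PSO∖claimed = {22}

missing: T0.R0=2 T2.R0=2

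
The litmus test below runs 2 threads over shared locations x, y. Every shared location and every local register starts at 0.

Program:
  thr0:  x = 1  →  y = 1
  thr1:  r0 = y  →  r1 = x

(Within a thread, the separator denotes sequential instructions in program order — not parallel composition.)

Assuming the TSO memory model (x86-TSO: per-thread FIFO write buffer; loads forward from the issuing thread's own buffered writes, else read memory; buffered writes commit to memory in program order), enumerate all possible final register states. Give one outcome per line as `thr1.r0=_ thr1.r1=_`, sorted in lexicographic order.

thr1.r0=0 thr1.r1=0
thr1.r0=0 thr1.r1=1
thr1.r0=1 thr1.r1=1

outcome vector order: (thr1.r0,thr1.r1)
|TSO outcomes| = 3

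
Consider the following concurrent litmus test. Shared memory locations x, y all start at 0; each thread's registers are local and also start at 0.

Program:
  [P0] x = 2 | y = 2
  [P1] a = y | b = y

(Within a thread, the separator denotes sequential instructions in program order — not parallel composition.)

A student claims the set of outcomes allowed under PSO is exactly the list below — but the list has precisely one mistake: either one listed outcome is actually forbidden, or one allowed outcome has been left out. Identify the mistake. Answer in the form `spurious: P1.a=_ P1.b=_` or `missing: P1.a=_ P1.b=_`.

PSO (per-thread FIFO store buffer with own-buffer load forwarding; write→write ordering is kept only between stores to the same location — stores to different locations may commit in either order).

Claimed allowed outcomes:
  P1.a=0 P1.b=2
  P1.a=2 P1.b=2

outcome vector order: (P1.a,P1.b)
PSO: 3 outcomes — {<0 0>, <0 2>, <2 2>}
PSO∖claimed = {<0 0>}

missing: P1.a=0 P1.b=0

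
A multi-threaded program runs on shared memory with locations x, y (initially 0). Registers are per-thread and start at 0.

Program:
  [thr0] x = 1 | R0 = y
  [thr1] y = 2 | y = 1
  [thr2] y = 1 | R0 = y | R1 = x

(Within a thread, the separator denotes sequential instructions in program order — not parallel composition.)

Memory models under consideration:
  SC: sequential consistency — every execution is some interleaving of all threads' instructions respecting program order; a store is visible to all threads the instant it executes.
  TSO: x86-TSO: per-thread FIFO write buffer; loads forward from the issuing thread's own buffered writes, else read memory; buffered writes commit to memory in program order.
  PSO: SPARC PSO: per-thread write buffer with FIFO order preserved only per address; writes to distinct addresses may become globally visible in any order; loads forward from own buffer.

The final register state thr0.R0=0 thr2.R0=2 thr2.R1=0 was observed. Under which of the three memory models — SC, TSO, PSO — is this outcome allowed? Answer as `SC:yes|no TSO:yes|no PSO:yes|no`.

SC:no TSO:yes PSO:yes

outcome vector order: (thr0.R0,thr2.R0,thr2.R1)
under SC → 011 021 110 111 120 121 210 211 220 221
under TSO → 010 011 020 021 110 111 120 121 210 211 220 221
under PSO → 010 011 020 021 110 111 120 121 210 211 220 221
target 020 ∈ {TSO,PSO}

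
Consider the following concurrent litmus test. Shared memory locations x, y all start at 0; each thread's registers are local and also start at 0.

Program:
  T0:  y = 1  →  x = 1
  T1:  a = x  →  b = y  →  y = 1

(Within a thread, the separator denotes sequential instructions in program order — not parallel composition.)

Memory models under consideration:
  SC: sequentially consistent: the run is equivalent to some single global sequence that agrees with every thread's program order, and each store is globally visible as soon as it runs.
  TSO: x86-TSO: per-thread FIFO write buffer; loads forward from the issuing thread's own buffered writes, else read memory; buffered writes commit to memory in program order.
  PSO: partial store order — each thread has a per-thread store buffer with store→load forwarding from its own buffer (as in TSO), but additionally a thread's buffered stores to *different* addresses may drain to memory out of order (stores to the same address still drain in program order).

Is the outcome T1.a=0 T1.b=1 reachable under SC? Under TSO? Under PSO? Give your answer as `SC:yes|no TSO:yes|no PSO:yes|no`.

SC:yes TSO:yes PSO:yes

outcome vector order: (T1.a,T1.b)
[SC] allowed = {(0,0), (0,1), (1,1)}
[TSO] allowed = {(0,0), (0,1), (1,1)}
[PSO] allowed = {(0,0), (0,1), (1,0), (1,1)}
target (0,1) ∈ {SC,TSO,PSO}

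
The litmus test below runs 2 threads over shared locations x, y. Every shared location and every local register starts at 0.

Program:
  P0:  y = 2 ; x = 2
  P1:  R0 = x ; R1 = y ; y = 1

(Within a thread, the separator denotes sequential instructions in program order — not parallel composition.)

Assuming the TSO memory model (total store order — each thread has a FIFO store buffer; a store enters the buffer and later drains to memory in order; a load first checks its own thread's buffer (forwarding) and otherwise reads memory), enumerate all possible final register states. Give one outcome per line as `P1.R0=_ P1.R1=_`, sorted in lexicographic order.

P1.R0=0 P1.R1=0
P1.R0=0 P1.R1=2
P1.R0=2 P1.R1=2

outcome vector order: (P1.R0,P1.R1)
|TSO outcomes| = 3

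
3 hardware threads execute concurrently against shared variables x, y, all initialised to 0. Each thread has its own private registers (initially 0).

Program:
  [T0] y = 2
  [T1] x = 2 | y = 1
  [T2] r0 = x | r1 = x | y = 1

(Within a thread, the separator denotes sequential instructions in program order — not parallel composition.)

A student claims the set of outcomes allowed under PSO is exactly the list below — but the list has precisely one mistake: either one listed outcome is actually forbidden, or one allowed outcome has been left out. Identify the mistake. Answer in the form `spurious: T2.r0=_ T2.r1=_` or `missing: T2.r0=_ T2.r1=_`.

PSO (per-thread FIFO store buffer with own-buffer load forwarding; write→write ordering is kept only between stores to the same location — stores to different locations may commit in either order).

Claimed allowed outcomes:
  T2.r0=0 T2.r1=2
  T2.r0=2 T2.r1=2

missing: T2.r0=0 T2.r1=0

outcome vector order: (T2.r0,T2.r1)
PSO: 3 outcomes — {00 02 22}
PSO∖claimed = {00}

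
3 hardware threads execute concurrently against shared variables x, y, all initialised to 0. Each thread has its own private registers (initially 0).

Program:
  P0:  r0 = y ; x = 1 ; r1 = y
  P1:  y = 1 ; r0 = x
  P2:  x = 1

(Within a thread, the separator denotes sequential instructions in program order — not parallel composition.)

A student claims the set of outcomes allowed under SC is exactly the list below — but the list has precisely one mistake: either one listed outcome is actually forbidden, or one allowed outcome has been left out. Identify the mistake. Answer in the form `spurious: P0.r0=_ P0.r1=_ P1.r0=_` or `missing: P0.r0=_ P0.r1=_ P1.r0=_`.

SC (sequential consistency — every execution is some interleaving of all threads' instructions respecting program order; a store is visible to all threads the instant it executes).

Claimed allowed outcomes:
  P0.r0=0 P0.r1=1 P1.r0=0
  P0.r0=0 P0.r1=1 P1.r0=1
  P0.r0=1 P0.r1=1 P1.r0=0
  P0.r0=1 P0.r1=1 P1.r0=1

missing: P0.r0=0 P0.r1=0 P1.r0=1

outcome vector order: (P0.r0,P0.r1,P1.r0)
under SC → 0/0/1, 0/1/0, 0/1/1, 1/1/0, 1/1/1
SC∖claimed = {0/0/1}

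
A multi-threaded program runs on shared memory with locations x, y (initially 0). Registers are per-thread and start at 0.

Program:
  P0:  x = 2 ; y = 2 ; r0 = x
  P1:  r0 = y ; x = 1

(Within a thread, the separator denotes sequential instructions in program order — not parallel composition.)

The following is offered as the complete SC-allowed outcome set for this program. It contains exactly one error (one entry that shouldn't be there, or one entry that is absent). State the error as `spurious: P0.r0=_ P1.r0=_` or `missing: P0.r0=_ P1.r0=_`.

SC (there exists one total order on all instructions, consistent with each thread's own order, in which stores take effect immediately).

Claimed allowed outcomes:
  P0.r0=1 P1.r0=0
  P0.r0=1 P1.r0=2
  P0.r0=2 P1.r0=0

missing: P0.r0=2 P1.r0=2

outcome vector order: (P0.r0,P1.r0)
SC: 4 outcomes — {(1,0); (1,2); (2,0); (2,2)}
SC∖claimed = {(2,2)}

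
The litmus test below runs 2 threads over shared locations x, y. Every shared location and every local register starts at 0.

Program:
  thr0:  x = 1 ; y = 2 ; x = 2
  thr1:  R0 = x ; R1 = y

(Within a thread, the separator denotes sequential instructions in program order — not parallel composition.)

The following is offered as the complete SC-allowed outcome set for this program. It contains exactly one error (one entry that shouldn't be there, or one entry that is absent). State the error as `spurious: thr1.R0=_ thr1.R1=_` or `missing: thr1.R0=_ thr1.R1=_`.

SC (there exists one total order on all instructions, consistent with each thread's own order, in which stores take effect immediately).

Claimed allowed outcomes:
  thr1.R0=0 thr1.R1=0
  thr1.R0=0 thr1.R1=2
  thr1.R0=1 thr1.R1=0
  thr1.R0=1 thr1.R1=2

outcome vector order: (thr1.R0,thr1.R1)
SC (5): 0/0; 0/2; 1/0; 1/2; 2/2
SC∖claimed = {2/2}

missing: thr1.R0=2 thr1.R1=2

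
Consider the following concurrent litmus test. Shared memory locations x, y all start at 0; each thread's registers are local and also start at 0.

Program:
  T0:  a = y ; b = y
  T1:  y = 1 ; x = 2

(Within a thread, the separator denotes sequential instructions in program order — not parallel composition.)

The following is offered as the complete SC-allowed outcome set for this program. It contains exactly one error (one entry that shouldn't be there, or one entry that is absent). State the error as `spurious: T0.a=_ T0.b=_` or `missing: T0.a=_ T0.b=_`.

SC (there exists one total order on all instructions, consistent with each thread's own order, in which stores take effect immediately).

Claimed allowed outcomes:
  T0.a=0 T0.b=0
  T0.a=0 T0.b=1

outcome vector order: (T0.a,T0.b)
SC: 3 outcomes — {0/0, 0/1, 1/1}
SC∖claimed = {1/1}

missing: T0.a=1 T0.b=1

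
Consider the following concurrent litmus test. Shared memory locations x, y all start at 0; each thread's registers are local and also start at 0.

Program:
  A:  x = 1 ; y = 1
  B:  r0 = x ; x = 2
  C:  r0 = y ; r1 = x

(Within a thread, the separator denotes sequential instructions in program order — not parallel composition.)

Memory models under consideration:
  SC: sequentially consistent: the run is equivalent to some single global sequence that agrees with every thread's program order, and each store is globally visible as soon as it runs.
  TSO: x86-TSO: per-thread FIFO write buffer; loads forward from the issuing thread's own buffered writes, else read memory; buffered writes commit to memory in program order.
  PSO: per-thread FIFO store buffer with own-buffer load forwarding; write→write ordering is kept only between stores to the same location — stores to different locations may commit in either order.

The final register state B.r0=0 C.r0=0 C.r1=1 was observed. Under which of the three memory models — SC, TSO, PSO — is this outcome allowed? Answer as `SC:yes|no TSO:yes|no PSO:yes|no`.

outcome vector order: (B.r0,C.r0,C.r1)
SC: 10 outcomes — {000; 001; 002; 011; 012; 100; 101; 102; 111; 112}
TSO: 10 outcomes — {000; 001; 002; 011; 012; 100; 101; 102; 111; 112}
PSO: 12 outcomes — {000; 001; 002; 010; 011; 012; 100; 101; 102; 110; 111; 112}
target 001 ∈ {SC,TSO,PSO}

SC:yes TSO:yes PSO:yes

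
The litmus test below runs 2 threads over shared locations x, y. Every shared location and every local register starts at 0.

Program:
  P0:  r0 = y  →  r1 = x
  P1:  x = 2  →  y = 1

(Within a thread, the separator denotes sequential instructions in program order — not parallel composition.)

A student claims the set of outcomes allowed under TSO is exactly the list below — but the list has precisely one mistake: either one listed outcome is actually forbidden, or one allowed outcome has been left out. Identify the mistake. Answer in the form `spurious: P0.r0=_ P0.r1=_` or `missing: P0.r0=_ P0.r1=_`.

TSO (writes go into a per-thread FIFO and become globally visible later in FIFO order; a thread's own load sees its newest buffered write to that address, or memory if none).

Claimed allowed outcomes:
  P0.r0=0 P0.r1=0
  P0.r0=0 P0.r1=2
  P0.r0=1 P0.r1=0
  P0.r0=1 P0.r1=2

outcome vector order: (P0.r0,P0.r1)
[TSO] allowed = {00; 02; 12}
claimed∖TSO = {10}

spurious: P0.r0=1 P0.r1=0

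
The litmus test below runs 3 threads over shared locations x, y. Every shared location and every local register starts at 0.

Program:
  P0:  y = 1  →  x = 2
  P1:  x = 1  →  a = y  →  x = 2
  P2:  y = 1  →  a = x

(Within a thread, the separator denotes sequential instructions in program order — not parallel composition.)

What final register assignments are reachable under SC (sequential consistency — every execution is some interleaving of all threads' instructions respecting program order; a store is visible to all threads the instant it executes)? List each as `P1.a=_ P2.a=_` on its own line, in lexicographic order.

P1.a=0 P2.a=1
P1.a=0 P2.a=2
P1.a=1 P2.a=0
P1.a=1 P2.a=1
P1.a=1 P2.a=2

outcome vector order: (P1.a,P2.a)
|SC outcomes| = 5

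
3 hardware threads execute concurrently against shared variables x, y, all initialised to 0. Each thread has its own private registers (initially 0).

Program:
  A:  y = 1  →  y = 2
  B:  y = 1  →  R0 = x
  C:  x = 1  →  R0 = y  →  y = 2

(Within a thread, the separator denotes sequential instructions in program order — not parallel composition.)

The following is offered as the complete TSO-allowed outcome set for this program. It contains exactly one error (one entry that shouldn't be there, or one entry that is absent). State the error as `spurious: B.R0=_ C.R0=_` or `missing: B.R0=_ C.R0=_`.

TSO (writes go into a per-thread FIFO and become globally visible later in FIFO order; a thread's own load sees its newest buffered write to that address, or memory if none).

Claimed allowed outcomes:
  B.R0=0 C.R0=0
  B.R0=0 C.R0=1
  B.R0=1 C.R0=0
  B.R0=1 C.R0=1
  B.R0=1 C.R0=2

outcome vector order: (B.R0,C.R0)
TSO: 6 outcomes — {(0,0) (0,1) (0,2) (1,0) (1,1) (1,2)}
TSO∖claimed = {(0,2)}

missing: B.R0=0 C.R0=2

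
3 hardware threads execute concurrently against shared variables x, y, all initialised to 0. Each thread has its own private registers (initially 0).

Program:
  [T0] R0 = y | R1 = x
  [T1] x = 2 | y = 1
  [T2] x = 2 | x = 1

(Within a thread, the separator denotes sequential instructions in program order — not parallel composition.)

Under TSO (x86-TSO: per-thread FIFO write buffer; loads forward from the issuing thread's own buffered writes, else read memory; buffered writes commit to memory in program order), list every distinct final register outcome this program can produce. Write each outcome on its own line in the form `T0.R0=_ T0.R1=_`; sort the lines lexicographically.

T0.R0=0 T0.R1=0
T0.R0=0 T0.R1=1
T0.R0=0 T0.R1=2
T0.R0=1 T0.R1=1
T0.R0=1 T0.R1=2

outcome vector order: (T0.R0,T0.R1)
|TSO outcomes| = 5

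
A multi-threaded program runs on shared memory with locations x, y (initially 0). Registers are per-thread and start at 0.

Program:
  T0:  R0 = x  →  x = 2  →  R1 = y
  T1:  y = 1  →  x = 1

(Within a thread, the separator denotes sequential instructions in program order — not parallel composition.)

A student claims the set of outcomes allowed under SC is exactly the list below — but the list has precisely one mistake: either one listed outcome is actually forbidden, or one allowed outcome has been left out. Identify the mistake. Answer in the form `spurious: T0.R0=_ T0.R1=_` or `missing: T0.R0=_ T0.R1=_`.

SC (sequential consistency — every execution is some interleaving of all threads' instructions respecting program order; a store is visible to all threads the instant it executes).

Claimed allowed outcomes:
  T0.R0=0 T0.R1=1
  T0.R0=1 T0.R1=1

missing: T0.R0=0 T0.R1=0

outcome vector order: (T0.R0,T0.R1)
under SC → (0,0) (0,1) (1,1)
SC∖claimed = {(0,0)}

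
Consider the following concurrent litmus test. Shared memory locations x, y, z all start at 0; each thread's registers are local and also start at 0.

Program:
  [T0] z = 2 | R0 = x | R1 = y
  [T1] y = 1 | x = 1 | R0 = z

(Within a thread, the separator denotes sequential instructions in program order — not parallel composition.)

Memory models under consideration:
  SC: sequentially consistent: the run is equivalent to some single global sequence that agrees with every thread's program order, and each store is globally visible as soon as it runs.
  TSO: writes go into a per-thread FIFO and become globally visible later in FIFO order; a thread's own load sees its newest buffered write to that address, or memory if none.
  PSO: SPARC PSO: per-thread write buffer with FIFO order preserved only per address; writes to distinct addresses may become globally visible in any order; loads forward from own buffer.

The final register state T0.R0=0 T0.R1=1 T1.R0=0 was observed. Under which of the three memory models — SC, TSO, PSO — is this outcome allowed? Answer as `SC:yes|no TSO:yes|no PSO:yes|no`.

outcome vector order: (T0.R0,T0.R1,T1.R0)
under SC → 0/0/2 0/1/2 1/1/0 1/1/2
under TSO → 0/0/0 0/0/2 0/1/0 0/1/2 1/1/0 1/1/2
under PSO → 0/0/0 0/0/2 0/1/0 0/1/2 1/0/0 1/0/2 1/1/0 1/1/2
target 0/1/0 ∈ {TSO,PSO}

SC:no TSO:yes PSO:yes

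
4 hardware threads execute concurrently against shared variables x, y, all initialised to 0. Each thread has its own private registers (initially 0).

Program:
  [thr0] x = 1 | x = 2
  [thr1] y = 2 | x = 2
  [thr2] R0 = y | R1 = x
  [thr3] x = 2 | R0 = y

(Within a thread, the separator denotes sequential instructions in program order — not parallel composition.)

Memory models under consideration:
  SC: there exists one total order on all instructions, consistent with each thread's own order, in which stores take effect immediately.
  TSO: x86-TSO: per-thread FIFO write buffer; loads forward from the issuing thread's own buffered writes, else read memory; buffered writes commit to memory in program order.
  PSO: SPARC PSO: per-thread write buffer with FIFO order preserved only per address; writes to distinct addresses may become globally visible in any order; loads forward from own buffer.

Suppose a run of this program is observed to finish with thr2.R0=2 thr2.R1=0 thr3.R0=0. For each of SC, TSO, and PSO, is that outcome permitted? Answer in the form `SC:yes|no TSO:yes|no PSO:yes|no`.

outcome vector order: (thr2.R0,thr2.R1,thr3.R0)
SC (11): 000 002 010 012 020 022 202 210 212 220 222
TSO (12): 000 002 010 012 020 022 200 202 210 212 220 222
PSO (12): 000 002 010 012 020 022 200 202 210 212 220 222
target 200 ∈ {TSO,PSO}

SC:no TSO:yes PSO:yes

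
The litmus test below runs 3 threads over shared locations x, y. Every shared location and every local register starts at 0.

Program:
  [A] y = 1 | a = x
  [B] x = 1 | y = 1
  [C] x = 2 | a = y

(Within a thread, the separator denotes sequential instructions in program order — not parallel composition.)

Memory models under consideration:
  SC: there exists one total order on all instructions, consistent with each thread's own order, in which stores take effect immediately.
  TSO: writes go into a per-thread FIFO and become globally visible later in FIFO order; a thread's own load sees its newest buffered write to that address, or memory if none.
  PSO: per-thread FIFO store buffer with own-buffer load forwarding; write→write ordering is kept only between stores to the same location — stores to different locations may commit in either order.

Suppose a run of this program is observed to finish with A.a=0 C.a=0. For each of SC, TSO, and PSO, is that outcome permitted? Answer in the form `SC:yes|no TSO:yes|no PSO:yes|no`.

outcome vector order: (A.a,C.a)
SC (5): (0,1); (1,0); (1,1); (2,0); (2,1)
TSO (6): (0,0); (0,1); (1,0); (1,1); (2,0); (2,1)
PSO (6): (0,0); (0,1); (1,0); (1,1); (2,0); (2,1)
target (0,0) ∈ {TSO,PSO}

SC:no TSO:yes PSO:yes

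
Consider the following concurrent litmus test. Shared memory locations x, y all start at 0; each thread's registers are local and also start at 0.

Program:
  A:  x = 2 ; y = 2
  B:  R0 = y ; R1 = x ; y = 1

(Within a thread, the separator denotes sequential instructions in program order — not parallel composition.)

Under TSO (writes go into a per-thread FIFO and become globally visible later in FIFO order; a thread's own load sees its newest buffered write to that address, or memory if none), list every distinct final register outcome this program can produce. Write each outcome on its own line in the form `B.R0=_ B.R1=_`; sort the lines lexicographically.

B.R0=0 B.R1=0
B.R0=0 B.R1=2
B.R0=2 B.R1=2

outcome vector order: (B.R0,B.R1)
|TSO outcomes| = 3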